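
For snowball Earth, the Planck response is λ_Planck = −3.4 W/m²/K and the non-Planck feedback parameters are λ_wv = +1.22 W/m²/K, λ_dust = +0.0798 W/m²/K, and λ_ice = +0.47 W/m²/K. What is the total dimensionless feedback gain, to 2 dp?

0.52

Convert to gains: g_wv = 1.22/3.4 = 0.3588; g_dust = 0.0798/3.4 = 0.02347; g_ice = 0.47/3.4 = 0.1382.
Total gain g = 0.52047.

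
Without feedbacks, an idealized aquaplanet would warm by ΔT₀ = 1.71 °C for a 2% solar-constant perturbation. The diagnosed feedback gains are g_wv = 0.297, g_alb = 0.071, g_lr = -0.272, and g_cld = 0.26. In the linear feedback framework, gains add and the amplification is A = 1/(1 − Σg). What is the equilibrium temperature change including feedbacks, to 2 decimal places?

2.66 °C

Total gain g = 0.297 + 0.071 − 0.272 + 0.26 = 0.356.
Amplification A = 1/(1 − 0.356) = 1.553.
ΔT = 1.71 × 1.553 = 2.66 °C.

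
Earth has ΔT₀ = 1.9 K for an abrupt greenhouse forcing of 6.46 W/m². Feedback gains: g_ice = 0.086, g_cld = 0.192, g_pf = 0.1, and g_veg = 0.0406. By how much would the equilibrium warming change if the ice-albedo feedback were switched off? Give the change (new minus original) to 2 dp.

-0.42 K

Original: g = 0.4186, ΔT = 1.9/(1−0.4186) = 3.2680 K.
Without ice-albedo: g' = 0.3326, ΔT' = 1.9/(1−0.3326) = 2.8469 K.
Change = 2.8469 − 3.2680 = -0.42 K.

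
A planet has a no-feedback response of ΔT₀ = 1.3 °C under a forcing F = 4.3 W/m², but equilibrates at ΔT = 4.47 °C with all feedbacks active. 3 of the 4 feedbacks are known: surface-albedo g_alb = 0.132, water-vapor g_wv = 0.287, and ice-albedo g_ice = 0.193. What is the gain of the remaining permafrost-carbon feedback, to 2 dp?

0.10

Amplification A = ΔT/ΔT₀ = 4.47/1.3 = 3.438.
Total gain g = 1 − 1/A = 1 − 1/3.438 = 0.7091.
Known gains sum to 0.132 + 0.287 + 0.193 = 0.612.
g_pf = 0.7091 − 0.612 = 0.10.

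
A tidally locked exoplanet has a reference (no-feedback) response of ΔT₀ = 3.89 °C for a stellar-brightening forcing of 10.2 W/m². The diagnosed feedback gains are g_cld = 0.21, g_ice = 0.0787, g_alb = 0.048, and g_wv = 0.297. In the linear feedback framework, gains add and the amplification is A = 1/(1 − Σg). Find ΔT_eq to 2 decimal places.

Total gain g = 0.21 + 0.0787 + 0.048 + 0.297 = 0.6337.
Amplification A = 1/(1 − 0.6337) = 2.73.
ΔT = 3.89 × 2.73 = 10.62 °C.

10.62 °C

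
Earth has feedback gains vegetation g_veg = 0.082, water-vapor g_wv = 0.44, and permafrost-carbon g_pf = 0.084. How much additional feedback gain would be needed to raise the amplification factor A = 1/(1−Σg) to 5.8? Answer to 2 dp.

Current total gain = 0.606.
Target gain for A = 5.8: g* = 1 − 1/5.8 = 0.8276.
Additional gain needed = 0.8276 − 0.606 = 0.22.

0.22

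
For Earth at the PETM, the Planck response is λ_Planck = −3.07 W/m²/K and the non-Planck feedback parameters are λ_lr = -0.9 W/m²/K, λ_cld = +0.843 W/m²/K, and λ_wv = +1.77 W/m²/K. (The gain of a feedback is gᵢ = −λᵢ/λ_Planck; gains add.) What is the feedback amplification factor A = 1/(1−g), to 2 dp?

Convert to gains: g_lr = -0.9/3.07 = -0.2932; g_cld = 0.843/3.07 = 0.2746; g_wv = 1.77/3.07 = 0.5765.
Total gain g = 0.5579.
A = 1/(1 − 0.5579) = 2.26.

2.26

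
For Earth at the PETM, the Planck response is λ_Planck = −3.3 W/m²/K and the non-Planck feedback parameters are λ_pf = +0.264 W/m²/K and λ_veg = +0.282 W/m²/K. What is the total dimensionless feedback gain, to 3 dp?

Convert to gains: g_pf = 0.264/3.3 = 0.08; g_veg = 0.282/3.3 = 0.08545.
Total gain g = 0.16545.

0.165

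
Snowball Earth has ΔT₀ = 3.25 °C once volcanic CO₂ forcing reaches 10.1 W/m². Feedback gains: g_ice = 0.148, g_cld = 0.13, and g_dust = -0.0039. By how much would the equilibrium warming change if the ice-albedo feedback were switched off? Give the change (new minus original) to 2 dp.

-0.76 °C

Original: g = 0.2741, ΔT = 3.25/(1−0.2741) = 4.4772 °C.
Without ice-albedo: g' = 0.1261, ΔT' = 3.25/(1−0.1261) = 3.7190 °C.
Change = 3.7190 − 4.4772 = -0.76 °C.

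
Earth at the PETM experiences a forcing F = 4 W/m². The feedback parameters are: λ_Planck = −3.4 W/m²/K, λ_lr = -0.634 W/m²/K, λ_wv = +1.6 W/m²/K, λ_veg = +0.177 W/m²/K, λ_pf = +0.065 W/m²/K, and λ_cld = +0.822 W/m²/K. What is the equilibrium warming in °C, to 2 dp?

2.92 °C

Net feedback parameter λ = (−3.4) + (-0.634) + (+1.6) + (+0.177) + (+0.065) + (+0.822) = -1.37 W/m²/K.
ΔT = −F/λ = −4/(-1.37) = 2.92 °C.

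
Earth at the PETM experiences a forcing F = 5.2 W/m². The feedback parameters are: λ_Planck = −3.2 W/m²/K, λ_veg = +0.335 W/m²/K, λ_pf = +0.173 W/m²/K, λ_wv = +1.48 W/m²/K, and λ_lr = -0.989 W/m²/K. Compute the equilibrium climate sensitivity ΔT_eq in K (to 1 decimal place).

Net feedback parameter λ = (−3.2) + (+0.335) + (+0.173) + (+1.48) + (-0.989) = -2.201 W/m²/K.
ΔT = −F/λ = −5.2/(-2.201) = 2.4 K.

2.4 K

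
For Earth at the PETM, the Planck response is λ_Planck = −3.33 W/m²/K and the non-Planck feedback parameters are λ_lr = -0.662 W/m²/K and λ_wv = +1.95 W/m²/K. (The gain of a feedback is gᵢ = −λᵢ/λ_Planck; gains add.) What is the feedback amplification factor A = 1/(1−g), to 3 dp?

Convert to gains: g_lr = -0.662/3.33 = -0.1988; g_wv = 1.95/3.33 = 0.5856.
Total gain g = 0.3868.
A = 1/(1 − 0.3868) = 1.631.

1.631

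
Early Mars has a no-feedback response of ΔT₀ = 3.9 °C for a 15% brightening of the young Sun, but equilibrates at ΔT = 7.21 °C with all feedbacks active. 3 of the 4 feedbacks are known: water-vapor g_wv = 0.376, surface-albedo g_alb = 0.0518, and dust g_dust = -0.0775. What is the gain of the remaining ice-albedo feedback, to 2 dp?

0.11

Amplification A = ΔT/ΔT₀ = 7.21/3.9 = 1.849.
Total gain g = 1 − 1/A = 1 − 1/1.849 = 0.4592.
Known gains sum to 0.376 + 0.0518 − 0.0775 = 0.3503.
g_ice = 0.4592 − 0.3503 = 0.11.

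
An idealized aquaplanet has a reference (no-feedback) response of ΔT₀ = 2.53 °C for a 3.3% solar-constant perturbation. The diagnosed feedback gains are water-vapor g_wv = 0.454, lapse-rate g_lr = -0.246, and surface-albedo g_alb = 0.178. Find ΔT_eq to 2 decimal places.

Total gain g = 0.454 − 0.246 + 0.178 = 0.386.
Amplification A = 1/(1 − 0.386) = 1.629.
ΔT = 2.53 × 1.629 = 4.12 °C.

4.12 °C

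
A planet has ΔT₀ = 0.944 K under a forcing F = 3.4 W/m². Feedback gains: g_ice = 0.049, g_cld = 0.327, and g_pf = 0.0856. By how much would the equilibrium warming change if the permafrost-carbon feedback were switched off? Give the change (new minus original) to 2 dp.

Original: g = 0.4616, ΔT = 0.944/(1−0.4616) = 1.7533 K.
Without permafrost-carbon: g' = 0.376, ΔT' = 0.944/(1−0.376) = 1.5128 K.
Change = 1.5128 − 1.7533 = -0.24 K.

-0.24 K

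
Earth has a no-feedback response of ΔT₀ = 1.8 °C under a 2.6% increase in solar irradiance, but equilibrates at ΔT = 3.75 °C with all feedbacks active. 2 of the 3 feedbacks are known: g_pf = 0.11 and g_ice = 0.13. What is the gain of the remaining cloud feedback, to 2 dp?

Amplification A = ΔT/ΔT₀ = 3.75/1.8 = 2.083.
Total gain g = 1 − 1/A = 1 − 1/2.083 = 0.5199.
Known gains sum to 0.11 + 0.13 = 0.24.
g_cld = 0.5199 − 0.24 = 0.28.

0.28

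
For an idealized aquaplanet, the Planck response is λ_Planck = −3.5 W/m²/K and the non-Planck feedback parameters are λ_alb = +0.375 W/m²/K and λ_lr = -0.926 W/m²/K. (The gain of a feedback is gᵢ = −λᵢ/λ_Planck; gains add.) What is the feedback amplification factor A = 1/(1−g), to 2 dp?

0.86

Convert to gains: g_alb = 0.375/3.5 = 0.1071; g_lr = -0.926/3.5 = -0.2646.
Total gain g = -0.1575.
A = 1/(1 + 0.1575) = 0.86.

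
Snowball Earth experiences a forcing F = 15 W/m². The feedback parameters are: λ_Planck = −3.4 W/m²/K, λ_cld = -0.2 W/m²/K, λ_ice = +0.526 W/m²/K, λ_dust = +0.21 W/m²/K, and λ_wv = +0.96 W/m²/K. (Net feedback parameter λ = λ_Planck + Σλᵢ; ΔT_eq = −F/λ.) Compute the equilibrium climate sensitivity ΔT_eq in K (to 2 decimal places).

Net feedback parameter λ = (−3.4) + (-0.2) + (+0.526) + (+0.21) + (+0.96) = -1.904 W/m²/K.
ΔT = −F/λ = −15/(-1.904) = 7.88 K.

7.88 K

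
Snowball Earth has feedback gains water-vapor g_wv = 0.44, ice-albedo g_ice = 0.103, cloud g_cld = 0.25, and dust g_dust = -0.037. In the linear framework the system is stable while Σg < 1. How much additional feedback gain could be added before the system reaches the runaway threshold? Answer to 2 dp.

0.24

Current total gain = 0.44 + 0.103 + 0.25 − 0.037 = 0.756.
Margin to runaway = 1 − 0.756 = 0.24.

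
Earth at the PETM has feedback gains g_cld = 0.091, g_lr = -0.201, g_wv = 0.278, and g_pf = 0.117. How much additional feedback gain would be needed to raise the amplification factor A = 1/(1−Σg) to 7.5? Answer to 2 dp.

Current total gain = 0.285.
Target gain for A = 7.5: g* = 1 − 1/7.5 = 0.8667.
Additional gain needed = 0.8667 − 0.285 = 0.58.

0.58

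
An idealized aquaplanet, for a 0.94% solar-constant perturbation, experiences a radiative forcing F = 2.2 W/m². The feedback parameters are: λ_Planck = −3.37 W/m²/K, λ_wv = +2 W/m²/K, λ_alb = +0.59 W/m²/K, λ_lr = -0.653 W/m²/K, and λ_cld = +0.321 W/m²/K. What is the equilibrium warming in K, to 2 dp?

1.98 K

Net feedback parameter λ = (−3.37) + (+2) + (+0.59) + (-0.653) + (+0.321) = -1.112 W/m²/K.
ΔT = −F/λ = −2.2/(-1.112) = 1.98 K.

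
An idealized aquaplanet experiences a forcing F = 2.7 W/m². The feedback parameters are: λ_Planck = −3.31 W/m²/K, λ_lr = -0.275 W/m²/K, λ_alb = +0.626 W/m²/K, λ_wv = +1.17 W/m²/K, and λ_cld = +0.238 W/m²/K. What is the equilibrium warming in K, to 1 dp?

Net feedback parameter λ = (−3.31) + (-0.275) + (+0.626) + (+1.17) + (+0.238) = -1.551 W/m²/K.
ΔT = −F/λ = −2.7/(-1.551) = 1.7 K.

1.7 K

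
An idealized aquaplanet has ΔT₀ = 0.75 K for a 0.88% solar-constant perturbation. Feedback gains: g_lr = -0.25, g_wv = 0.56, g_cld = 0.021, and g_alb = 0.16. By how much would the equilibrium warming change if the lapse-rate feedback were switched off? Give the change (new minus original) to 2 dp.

1.42 K

Original: g = 0.491, ΔT = 0.75/(1−0.491) = 1.4735 K.
Without lapse-rate: g' = 0.741, ΔT' = 0.75/(1−0.741) = 2.8958 K.
Change = 2.8958 − 1.4735 = 1.42 K.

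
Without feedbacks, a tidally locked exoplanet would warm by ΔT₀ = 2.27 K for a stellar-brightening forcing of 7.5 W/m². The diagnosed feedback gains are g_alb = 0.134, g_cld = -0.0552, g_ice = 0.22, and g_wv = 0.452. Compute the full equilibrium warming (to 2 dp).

Total gain g = 0.134 − 0.0552 + 0.22 + 0.452 = 0.7508.
Amplification A = 1/(1 − 0.7508) = 4.013.
ΔT = 2.27 × 4.013 = 9.11 K.

9.11 K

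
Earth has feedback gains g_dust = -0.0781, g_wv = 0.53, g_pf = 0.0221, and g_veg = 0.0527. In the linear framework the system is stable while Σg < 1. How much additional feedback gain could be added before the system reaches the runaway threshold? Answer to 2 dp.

0.47

Current total gain = -0.0781 + 0.53 + 0.0221 + 0.0527 = 0.5267.
Margin to runaway = 1 − 0.5267 = 0.47.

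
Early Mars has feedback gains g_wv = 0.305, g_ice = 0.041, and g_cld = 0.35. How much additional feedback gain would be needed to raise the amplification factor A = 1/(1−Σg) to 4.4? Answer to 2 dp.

0.08

Current total gain = 0.696.
Target gain for A = 4.4: g* = 1 − 1/4.4 = 0.7727.
Additional gain needed = 0.7727 − 0.696 = 0.08.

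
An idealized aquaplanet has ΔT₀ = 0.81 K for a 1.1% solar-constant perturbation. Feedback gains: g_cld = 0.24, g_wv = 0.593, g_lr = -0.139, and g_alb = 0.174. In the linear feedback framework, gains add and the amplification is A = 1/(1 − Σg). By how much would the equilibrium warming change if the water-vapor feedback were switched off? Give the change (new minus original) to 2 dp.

Original: g = 0.868, ΔT = 0.81/(1−0.868) = 6.1364 K.
Without water-vapor: g' = 0.275, ΔT' = 0.81/(1−0.275) = 1.1172 K.
Change = 1.1172 − 6.1364 = -5.02 K.

-5.02 K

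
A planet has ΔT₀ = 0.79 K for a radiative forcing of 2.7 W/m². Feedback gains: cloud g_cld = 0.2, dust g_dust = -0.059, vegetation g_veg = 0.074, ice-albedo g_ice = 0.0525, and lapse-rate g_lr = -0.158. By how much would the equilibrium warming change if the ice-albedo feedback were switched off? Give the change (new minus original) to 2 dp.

-0.05 K

Original: g = 0.1095, ΔT = 0.79/(1−0.1095) = 0.8871 K.
Without ice-albedo: g' = 0.057, ΔT' = 0.79/(1−0.057) = 0.8378 K.
Change = 0.8378 − 0.8871 = -0.05 K.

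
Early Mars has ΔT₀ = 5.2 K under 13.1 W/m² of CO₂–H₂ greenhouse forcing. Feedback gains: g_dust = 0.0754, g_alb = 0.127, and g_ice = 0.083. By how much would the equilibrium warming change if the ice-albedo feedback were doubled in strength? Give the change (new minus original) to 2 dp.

Original: g = 0.2854, ΔT = 5.2/(1−0.2854) = 7.2768 K.
With doubled ice-albedo: g' = 0.3684, ΔT' = 5.2/(1−0.3684) = 8.2331 K.
Change = 8.2331 − 7.2768 = 0.96 K.

0.96 K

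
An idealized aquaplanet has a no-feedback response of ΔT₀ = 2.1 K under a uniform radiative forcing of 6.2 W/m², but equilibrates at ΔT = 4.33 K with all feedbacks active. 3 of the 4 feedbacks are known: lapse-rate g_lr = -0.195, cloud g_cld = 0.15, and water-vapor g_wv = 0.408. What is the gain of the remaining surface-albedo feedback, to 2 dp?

Amplification A = ΔT/ΔT₀ = 4.33/2.1 = 2.062.
Total gain g = 1 − 1/A = 1 − 1/2.062 = 0.515.
Known gains sum to -0.195 + 0.15 + 0.408 = 0.363.
g_alb = 0.515 − 0.363 = 0.15.

0.15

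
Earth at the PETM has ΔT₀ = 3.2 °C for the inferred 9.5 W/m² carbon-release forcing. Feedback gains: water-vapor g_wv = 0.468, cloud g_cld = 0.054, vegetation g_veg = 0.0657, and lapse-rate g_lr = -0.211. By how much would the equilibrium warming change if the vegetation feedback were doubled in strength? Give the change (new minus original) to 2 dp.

Original: g = 0.3767, ΔT = 3.2/(1−0.3767) = 5.1340 °C.
With doubled vegetation: g' = 0.4424, ΔT' = 3.2/(1−0.4424) = 5.7389 °C.
Change = 5.7389 − 5.1340 = 0.60 °C.

0.60 °C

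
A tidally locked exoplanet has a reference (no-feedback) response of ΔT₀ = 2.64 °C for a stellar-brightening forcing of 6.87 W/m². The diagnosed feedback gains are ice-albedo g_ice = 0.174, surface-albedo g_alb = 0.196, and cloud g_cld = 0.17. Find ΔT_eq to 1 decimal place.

5.7 °C

Total gain g = 0.174 + 0.196 + 0.17 = 0.54.
Amplification A = 1/(1 − 0.54) = 2.174.
ΔT = 2.64 × 2.174 = 5.7 °C.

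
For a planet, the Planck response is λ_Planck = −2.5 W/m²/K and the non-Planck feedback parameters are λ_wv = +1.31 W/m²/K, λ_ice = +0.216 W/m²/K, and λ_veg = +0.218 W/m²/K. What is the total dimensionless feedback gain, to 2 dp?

Convert to gains: g_wv = 1.31/2.5 = 0.524; g_ice = 0.216/2.5 = 0.0864; g_veg = 0.218/2.5 = 0.0872.
Total gain g = 0.6976.

0.70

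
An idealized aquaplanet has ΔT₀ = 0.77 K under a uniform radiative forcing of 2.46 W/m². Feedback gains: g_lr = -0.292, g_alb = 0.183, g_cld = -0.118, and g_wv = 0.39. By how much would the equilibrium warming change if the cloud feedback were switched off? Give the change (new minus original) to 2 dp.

0.15 K

Original: g = 0.163, ΔT = 0.77/(1−0.163) = 0.9200 K.
Without cloud: g' = 0.281, ΔT' = 0.77/(1−0.281) = 1.0709 K.
Change = 1.0709 − 0.9200 = 0.15 K.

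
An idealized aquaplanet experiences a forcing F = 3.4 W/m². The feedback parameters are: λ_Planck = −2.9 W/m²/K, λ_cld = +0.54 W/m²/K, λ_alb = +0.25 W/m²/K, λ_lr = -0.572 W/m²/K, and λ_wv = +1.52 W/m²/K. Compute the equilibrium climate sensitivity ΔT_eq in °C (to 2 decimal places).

Net feedback parameter λ = (−2.9) + (+0.54) + (+0.25) + (-0.572) + (+1.52) = -1.162 W/m²/K.
ΔT = −F/λ = −3.4/(-1.162) = 2.93 °C.

2.93 °C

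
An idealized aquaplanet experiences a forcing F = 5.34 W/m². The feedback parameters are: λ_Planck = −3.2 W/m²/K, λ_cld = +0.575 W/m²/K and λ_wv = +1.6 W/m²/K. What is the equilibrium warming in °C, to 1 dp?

Net feedback parameter λ = (−3.2) + (+0.575) + (+1.6) = -1.025 W/m²/K.
ΔT = −F/λ = −5.34/(-1.025) = 5.2 °C.

5.2 °C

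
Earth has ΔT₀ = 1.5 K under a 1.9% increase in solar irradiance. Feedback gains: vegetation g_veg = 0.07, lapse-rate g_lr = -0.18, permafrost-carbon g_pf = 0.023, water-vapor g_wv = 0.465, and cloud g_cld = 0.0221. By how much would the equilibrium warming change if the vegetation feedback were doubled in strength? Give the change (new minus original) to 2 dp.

Original: g = 0.4001, ΔT = 1.5/(1−0.4001) = 2.5004 K.
With doubled vegetation: g' = 0.4701, ΔT' = 1.5/(1−0.4701) = 2.8307 K.
Change = 2.8307 − 2.5004 = 0.33 K.

0.33 K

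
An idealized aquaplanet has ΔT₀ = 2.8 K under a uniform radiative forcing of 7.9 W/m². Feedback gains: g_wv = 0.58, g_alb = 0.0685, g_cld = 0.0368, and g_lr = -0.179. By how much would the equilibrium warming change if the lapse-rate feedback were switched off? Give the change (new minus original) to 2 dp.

3.23 K

Original: g = 0.5063, ΔT = 2.8/(1−0.5063) = 5.6715 K.
Without lapse-rate: g' = 0.6853, ΔT' = 2.8/(1−0.6853) = 8.8974 K.
Change = 8.8974 − 5.6715 = 3.23 K.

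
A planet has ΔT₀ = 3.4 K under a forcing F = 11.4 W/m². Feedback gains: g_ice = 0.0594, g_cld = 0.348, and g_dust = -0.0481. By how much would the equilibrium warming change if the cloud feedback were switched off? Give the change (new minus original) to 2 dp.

-1.87 K

Original: g = 0.3593, ΔT = 3.4/(1−0.3593) = 5.3067 K.
Without cloud: g' = 0.0113, ΔT' = 3.4/(1−0.0113) = 3.4389 K.
Change = 3.4389 − 5.3067 = -1.87 K.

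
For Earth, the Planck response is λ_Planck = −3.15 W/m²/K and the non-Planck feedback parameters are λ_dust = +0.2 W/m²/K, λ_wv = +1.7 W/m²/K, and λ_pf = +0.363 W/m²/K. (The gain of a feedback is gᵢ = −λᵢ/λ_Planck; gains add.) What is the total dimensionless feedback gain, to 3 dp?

0.718

Convert to gains: g_dust = 0.2/3.15 = 0.06349; g_wv = 1.7/3.15 = 0.5397; g_pf = 0.363/3.15 = 0.1152.
Total gain g = 0.71839.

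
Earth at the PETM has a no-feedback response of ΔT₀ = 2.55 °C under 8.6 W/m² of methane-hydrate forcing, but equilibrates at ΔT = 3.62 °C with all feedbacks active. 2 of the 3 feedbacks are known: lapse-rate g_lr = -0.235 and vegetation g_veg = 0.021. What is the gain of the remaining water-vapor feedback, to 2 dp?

0.51

Amplification A = ΔT/ΔT₀ = 3.62/2.55 = 1.42.
Total gain g = 1 − 1/A = 1 − 1/1.42 = 0.2958.
Known gains sum to -0.235 + 0.021 = -0.214.
g_wv = 0.2958 + 0.214 = 0.51.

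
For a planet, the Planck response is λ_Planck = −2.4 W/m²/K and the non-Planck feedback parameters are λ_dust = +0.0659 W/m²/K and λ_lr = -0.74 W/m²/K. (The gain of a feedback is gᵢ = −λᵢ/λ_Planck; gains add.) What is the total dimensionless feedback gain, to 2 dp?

Convert to gains: g_dust = 0.0659/2.4 = 0.02746; g_lr = -0.74/2.4 = -0.3083.
Total gain g = -0.28084.

-0.28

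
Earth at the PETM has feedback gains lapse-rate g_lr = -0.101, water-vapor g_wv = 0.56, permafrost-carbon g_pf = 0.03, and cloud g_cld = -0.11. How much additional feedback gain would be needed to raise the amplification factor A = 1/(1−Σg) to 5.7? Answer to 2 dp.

Current total gain = 0.379.
Target gain for A = 5.7: g* = 1 − 1/5.7 = 0.8246.
Additional gain needed = 0.8246 − 0.379 = 0.45.

0.45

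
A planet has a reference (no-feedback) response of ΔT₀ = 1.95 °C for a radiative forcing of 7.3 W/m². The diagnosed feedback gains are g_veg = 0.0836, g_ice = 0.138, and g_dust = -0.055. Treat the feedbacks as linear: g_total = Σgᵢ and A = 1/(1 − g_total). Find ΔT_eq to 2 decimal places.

Total gain g = 0.0836 + 0.138 − 0.055 = 0.1666.
Amplification A = 1/(1 − 0.1666) = 1.2.
ΔT = 1.95 × 1.2 = 2.34 °C.

2.34 °C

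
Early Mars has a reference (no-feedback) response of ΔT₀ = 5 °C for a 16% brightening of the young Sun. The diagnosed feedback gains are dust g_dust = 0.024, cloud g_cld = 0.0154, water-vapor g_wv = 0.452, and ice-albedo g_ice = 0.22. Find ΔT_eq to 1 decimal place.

Total gain g = 0.024 + 0.0154 + 0.452 + 0.22 = 0.7114.
Amplification A = 1/(1 − 0.7114) = 3.465.
ΔT = 5 × 3.465 = 17.3 °C.

17.3 °C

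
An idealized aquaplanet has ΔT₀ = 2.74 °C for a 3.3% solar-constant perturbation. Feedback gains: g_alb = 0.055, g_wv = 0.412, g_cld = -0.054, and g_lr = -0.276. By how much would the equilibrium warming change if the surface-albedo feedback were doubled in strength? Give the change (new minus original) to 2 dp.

0.22 °C

Original: g = 0.137, ΔT = 2.74/(1−0.137) = 3.1750 °C.
With doubled surface-albedo: g' = 0.192, ΔT' = 2.74/(1−0.192) = 3.3911 °C.
Change = 3.3911 − 3.1750 = 0.22 °C.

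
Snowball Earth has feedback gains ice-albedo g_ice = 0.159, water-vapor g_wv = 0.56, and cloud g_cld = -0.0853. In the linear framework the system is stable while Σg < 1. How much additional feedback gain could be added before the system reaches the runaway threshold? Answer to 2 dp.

Current total gain = 0.159 + 0.56 − 0.0853 = 0.6337.
Margin to runaway = 1 − 0.6337 = 0.37.

0.37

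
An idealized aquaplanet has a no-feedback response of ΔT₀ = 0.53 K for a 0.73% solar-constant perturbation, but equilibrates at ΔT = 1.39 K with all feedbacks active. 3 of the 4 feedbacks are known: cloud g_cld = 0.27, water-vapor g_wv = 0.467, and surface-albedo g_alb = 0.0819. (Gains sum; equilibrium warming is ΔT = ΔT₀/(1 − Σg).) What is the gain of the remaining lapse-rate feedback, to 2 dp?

Amplification A = ΔT/ΔT₀ = 1.39/0.53 = 2.623.
Total gain g = 1 − 1/A = 1 − 1/2.623 = 0.6188.
Known gains sum to 0.27 + 0.467 + 0.0819 = 0.8189.
g_lr = 0.6188 − 0.8189 = -0.20.

-0.20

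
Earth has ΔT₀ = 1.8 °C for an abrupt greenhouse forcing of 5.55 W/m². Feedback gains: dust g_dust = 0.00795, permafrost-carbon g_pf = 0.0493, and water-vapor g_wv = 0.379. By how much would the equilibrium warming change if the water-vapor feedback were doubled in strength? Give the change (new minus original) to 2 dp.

Original: g = 0.43625, ΔT = 1.8/(1−0.43625) = 3.1929 °C.
With doubled water-vapor: g' = 0.81525, ΔT' = 1.8/(1−0.81525) = 9.7429 °C.
Change = 9.7429 − 3.1929 = 6.55 °C.

6.55 °C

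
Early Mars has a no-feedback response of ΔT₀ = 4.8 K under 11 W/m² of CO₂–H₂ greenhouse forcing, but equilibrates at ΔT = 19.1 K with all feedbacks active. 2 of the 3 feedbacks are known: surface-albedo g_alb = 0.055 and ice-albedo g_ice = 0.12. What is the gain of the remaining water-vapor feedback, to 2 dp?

0.57

Amplification A = ΔT/ΔT₀ = 19.1/4.8 = 3.979.
Total gain g = 1 − 1/A = 1 − 1/3.979 = 0.7487.
Known gains sum to 0.055 + 0.12 = 0.175.
g_wv = 0.7487 − 0.175 = 0.57.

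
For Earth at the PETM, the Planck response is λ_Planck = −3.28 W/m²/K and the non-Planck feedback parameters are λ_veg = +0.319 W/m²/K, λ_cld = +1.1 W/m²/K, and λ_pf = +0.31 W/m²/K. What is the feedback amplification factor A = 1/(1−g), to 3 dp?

2.115

Convert to gains: g_veg = 0.319/3.28 = 0.09726; g_cld = 1.1/3.28 = 0.3354; g_pf = 0.31/3.28 = 0.09451.
Total gain g = 0.52717.
A = 1/(1 − 0.52717) = 2.115.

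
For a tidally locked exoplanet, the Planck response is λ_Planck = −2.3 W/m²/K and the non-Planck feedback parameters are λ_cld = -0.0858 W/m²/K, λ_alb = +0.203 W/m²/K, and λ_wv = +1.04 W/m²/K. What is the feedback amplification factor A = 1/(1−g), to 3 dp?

Convert to gains: g_cld = -0.0858/2.3 = -0.0373; g_alb = 0.203/2.3 = 0.08826; g_wv = 1.04/2.3 = 0.4522.
Total gain g = 0.50316.
A = 1/(1 − 0.50316) = 2.013.

2.013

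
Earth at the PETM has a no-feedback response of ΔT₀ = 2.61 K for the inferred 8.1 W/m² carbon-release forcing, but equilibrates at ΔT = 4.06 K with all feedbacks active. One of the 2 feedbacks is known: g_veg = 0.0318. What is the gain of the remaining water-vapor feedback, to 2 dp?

0.33

Amplification A = ΔT/ΔT₀ = 4.06/2.61 = 1.556.
Total gain g = 1 − 1/A = 1 − 1/1.556 = 0.3573.
The known gain is 0.0318.
g_wv = 0.3573 − 0.0318 = 0.33.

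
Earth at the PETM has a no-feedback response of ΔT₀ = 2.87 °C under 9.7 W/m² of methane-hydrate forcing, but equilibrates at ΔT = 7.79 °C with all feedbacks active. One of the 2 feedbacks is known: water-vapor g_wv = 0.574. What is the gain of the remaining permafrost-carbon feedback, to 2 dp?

0.06

Amplification A = ΔT/ΔT₀ = 7.79/2.87 = 2.714.
Total gain g = 1 − 1/A = 1 − 1/2.714 = 0.6315.
The known gain is 0.574.
g_pf = 0.6315 − 0.574 = 0.06.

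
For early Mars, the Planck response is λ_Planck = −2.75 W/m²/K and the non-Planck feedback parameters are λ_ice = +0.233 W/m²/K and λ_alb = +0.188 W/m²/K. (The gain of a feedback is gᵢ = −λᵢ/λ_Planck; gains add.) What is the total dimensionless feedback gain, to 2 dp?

Convert to gains: g_ice = 0.233/2.75 = 0.08473; g_alb = 0.188/2.75 = 0.06836.
Total gain g = 0.15309.

0.15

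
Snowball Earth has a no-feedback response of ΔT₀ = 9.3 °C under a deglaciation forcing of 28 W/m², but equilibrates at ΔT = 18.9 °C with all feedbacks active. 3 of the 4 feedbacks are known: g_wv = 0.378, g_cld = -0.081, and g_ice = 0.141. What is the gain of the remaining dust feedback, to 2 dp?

Amplification A = ΔT/ΔT₀ = 18.9/9.3 = 2.032.
Total gain g = 1 − 1/A = 1 − 1/2.032 = 0.5079.
Known gains sum to 0.378 − 0.081 + 0.141 = 0.438.
g_dust = 0.5079 − 0.438 = 0.07.

0.07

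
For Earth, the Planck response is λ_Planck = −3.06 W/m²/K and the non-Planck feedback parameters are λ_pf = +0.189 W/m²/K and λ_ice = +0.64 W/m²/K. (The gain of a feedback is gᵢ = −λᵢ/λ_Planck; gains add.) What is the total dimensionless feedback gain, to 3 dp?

0.271

Convert to gains: g_pf = 0.189/3.06 = 0.06176; g_ice = 0.64/3.06 = 0.2092.
Total gain g = 0.27096.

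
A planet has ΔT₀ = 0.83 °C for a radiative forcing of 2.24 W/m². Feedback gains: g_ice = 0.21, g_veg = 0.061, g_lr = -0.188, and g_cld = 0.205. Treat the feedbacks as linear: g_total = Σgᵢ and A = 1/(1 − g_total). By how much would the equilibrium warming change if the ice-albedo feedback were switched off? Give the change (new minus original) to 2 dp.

-0.27 °C

Original: g = 0.288, ΔT = 0.83/(1−0.288) = 1.1657 °C.
Without ice-albedo: g' = 0.078, ΔT' = 0.83/(1−0.078) = 0.9002 °C.
Change = 0.9002 − 1.1657 = -0.27 °C.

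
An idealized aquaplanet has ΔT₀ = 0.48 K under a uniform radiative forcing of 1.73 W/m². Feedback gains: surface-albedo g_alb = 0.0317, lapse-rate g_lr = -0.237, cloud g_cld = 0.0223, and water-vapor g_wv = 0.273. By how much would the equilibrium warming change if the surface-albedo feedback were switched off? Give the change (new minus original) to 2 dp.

Original: g = 0.09, ΔT = 0.48/(1−0.09) = 0.5275 K.
Without surface-albedo: g' = 0.0583, ΔT' = 0.48/(1−0.0583) = 0.5097 K.
Change = 0.5097 − 0.5275 = -0.02 K.

-0.02 K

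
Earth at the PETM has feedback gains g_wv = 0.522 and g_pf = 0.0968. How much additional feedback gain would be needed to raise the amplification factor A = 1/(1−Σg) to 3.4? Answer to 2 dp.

Current total gain = 0.6188.
Target gain for A = 3.4: g* = 1 − 1/3.4 = 0.7059.
Additional gain needed = 0.7059 − 0.6188 = 0.09.

0.09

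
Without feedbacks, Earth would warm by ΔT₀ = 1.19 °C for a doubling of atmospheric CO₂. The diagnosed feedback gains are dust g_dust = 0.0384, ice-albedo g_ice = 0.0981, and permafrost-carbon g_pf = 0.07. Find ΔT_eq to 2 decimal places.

1.50 °C

Total gain g = 0.0384 + 0.0981 + 0.07 = 0.2065.
Amplification A = 1/(1 − 0.2065) = 1.26.
ΔT = 1.19 × 1.26 = 1.50 °C.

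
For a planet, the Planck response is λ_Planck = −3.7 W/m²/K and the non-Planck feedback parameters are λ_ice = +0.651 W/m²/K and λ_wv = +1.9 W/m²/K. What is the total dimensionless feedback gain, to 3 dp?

0.689

Convert to gains: g_ice = 0.651/3.7 = 0.1759; g_wv = 1.9/3.7 = 0.5135.
Total gain g = 0.6894.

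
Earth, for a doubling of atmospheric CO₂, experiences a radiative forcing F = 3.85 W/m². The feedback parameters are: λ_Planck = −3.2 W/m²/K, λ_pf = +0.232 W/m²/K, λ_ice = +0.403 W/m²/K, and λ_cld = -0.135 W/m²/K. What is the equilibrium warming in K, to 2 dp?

Net feedback parameter λ = (−3.2) + (+0.232) + (+0.403) + (-0.135) = -2.7 W/m²/K.
ΔT = −F/λ = −3.85/(-2.7) = 1.43 K.

1.43 K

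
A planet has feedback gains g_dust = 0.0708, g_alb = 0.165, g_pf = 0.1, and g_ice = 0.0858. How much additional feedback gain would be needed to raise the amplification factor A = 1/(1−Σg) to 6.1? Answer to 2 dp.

Current total gain = 0.4216.
Target gain for A = 6.1: g* = 1 − 1/6.1 = 0.8361.
Additional gain needed = 0.8361 − 0.4216 = 0.41.

0.41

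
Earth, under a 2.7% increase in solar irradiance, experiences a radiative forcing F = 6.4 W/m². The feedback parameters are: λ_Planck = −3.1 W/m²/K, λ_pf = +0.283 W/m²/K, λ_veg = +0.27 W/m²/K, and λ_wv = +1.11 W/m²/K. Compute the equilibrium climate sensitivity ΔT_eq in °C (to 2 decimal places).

Net feedback parameter λ = (−3.1) + (+0.283) + (+0.27) + (+1.11) = -1.437 W/m²/K.
ΔT = −F/λ = −6.4/(-1.437) = 4.45 °C.

4.45 °C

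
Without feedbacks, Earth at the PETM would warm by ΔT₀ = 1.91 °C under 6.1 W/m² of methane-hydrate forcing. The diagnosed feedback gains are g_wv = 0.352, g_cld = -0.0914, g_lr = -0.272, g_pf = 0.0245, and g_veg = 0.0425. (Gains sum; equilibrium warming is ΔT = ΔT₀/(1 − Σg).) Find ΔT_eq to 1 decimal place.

2.0 °C

Total gain g = 0.352 − 0.0914 − 0.272 + 0.0245 + 0.0425 = 0.0556.
Amplification A = 1/(1 − 0.0556) = 1.059.
ΔT = 1.91 × 1.059 = 2.0 °C.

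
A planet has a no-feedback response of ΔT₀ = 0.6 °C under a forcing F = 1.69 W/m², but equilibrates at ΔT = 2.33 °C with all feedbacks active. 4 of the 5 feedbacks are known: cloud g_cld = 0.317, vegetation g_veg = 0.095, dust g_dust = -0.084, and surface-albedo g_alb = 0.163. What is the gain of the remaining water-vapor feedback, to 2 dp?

Amplification A = ΔT/ΔT₀ = 2.33/0.6 = 3.883.
Total gain g = 1 − 1/A = 1 − 1/3.883 = 0.7425.
Known gains sum to 0.317 + 0.095 − 0.084 + 0.163 = 0.491.
g_wv = 0.7425 − 0.491 = 0.25.

0.25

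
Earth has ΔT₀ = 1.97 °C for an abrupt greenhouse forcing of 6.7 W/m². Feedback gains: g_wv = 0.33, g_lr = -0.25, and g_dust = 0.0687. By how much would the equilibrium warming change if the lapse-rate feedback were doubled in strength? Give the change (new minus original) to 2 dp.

-0.53 °C

Original: g = 0.1487, ΔT = 1.97/(1−0.1487) = 2.3141 °C.
With doubled lapse-rate: g' = -0.1013, ΔT' = 1.97/(1+0.1013) = 1.7888 °C.
Change = 1.7888 − 2.3141 = -0.53 °C.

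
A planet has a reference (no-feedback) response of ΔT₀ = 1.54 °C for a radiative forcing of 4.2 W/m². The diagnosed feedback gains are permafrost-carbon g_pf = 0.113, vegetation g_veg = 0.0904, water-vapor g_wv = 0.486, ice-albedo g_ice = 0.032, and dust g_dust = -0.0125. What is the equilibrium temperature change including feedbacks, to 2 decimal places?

Total gain g = 0.113 + 0.0904 + 0.486 + 0.032 − 0.0125 = 0.7089.
Amplification A = 1/(1 − 0.7089) = 3.435.
ΔT = 1.54 × 3.435 = 5.29 °C.

5.29 °C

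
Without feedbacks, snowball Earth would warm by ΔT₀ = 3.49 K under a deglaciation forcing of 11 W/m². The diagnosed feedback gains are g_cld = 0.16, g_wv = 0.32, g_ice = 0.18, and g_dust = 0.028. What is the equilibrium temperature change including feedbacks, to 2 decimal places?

11.19 K

Total gain g = 0.16 + 0.32 + 0.18 + 0.028 = 0.688.
Amplification A = 1/(1 − 0.688) = 3.205.
ΔT = 3.49 × 3.205 = 11.19 K.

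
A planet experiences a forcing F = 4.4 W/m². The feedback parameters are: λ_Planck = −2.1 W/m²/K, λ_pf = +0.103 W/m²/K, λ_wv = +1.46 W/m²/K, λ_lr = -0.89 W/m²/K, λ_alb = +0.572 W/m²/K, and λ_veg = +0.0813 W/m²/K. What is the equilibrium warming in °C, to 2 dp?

Net feedback parameter λ = (−2.1) + (+0.103) + (+1.46) + (-0.89) + (+0.572) + (+0.0813) = -0.7737 W/m²/K.
ΔT = −F/λ = −4.4/(-0.7737) = 5.69 °C.

5.69 °C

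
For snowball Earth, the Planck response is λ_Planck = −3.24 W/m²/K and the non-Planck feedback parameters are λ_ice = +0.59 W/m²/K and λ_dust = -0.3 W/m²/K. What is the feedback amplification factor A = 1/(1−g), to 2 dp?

1.10

Convert to gains: g_ice = 0.59/3.24 = 0.1821; g_dust = -0.3/3.24 = -0.09259.
Total gain g = 0.08951.
A = 1/(1 − 0.08951) = 1.10.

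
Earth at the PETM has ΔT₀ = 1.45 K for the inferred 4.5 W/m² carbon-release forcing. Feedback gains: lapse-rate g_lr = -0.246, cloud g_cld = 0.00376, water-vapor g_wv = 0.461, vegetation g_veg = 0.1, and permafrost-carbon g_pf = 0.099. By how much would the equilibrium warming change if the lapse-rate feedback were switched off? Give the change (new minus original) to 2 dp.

1.82 K

Original: g = 0.41776, ΔT = 1.45/(1−0.41776) = 2.4904 K.
Without lapse-rate: g' = 0.66376, ΔT' = 1.45/(1−0.66376) = 4.3124 K.
Change = 4.3124 − 2.4904 = 1.82 K.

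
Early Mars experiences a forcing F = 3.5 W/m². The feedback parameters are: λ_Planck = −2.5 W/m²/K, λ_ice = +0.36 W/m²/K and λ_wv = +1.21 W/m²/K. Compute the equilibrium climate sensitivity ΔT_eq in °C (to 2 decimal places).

3.76 °C

Net feedback parameter λ = (−2.5) + (+0.36) + (+1.21) = -0.93 W/m²/K.
ΔT = −F/λ = −3.5/(-0.93) = 3.76 °C.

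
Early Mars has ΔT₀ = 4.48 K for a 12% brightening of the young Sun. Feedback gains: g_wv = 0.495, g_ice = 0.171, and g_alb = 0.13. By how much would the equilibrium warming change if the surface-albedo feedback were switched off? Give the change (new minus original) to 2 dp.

Original: g = 0.796, ΔT = 4.48/(1−0.796) = 21.9608 K.
Without surface-albedo: g' = 0.666, ΔT' = 4.48/(1−0.666) = 13.4132 K.
Change = 13.4132 − 21.9608 = -8.55 K.

-8.55 K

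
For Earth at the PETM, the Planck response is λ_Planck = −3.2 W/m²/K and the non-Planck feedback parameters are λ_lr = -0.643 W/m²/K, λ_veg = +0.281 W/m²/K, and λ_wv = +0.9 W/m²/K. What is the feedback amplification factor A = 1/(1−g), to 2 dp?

Convert to gains: g_lr = -0.643/3.2 = -0.2009; g_veg = 0.281/3.2 = 0.08781; g_wv = 0.9/3.2 = 0.2812.
Total gain g = 0.16811.
A = 1/(1 − 0.16811) = 1.20.

1.20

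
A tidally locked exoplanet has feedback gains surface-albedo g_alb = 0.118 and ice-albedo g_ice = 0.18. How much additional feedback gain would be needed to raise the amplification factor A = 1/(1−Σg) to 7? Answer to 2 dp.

Current total gain = 0.298.
Target gain for A = 7: g* = 1 − 1/7 = 0.8571.
Additional gain needed = 0.8571 − 0.298 = 0.56.

0.56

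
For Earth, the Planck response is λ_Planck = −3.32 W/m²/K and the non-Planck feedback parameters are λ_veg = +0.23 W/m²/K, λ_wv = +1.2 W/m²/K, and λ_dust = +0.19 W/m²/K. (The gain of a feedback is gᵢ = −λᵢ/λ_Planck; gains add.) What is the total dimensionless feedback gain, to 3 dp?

0.488

Convert to gains: g_veg = 0.23/3.32 = 0.06928; g_wv = 1.2/3.32 = 0.3614; g_dust = 0.19/3.32 = 0.05723.
Total gain g = 0.48791.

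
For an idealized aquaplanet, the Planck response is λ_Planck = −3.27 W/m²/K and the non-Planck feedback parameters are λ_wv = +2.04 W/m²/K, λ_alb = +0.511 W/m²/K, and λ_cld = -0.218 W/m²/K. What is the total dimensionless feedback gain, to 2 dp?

Convert to gains: g_wv = 2.04/3.27 = 0.6239; g_alb = 0.511/3.27 = 0.1563; g_cld = -0.218/3.27 = -0.06667.
Total gain g = 0.71353.

0.71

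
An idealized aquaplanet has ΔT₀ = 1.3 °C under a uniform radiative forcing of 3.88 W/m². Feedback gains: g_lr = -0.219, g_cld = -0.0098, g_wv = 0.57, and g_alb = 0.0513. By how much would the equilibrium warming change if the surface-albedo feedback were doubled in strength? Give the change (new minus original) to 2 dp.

Original: g = 0.3925, ΔT = 1.3/(1−0.3925) = 2.1399 °C.
With doubled surface-albedo: g' = 0.4438, ΔT' = 1.3/(1−0.4438) = 2.3373 °C.
Change = 2.3373 − 2.1399 = 0.20 °C.

0.20 °C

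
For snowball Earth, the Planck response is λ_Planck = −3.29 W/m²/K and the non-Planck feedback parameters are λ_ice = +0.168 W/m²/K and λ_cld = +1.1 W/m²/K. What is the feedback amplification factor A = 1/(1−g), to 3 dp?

1.627

Convert to gains: g_ice = 0.168/3.29 = 0.05106; g_cld = 1.1/3.29 = 0.3343.
Total gain g = 0.38536.
A = 1/(1 − 0.38536) = 1.627.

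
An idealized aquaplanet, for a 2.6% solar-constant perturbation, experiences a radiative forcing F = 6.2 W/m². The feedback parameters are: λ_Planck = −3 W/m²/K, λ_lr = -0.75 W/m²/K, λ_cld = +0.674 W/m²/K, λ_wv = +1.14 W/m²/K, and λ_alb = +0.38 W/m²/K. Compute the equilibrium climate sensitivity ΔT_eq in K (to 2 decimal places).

Net feedback parameter λ = (−3) + (-0.75) + (+0.674) + (+1.14) + (+0.38) = -1.556 W/m²/K.
ΔT = −F/λ = −6.2/(-1.556) = 3.98 K.

3.98 K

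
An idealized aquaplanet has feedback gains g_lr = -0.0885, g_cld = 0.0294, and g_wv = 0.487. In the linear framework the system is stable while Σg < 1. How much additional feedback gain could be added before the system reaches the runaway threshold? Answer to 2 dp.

0.57

Current total gain = -0.0885 + 0.0294 + 0.487 = 0.4279.
Margin to runaway = 1 − 0.4279 = 0.57.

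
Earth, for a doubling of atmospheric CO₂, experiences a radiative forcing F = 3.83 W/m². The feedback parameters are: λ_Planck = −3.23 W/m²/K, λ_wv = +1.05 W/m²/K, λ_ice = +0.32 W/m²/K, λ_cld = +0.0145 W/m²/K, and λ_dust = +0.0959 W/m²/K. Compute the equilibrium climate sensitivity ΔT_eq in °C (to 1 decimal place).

2.2 °C

Net feedback parameter λ = (−3.23) + (+1.05) + (+0.32) + (+0.0145) + (+0.0959) = -1.7496 W/m²/K.
ΔT = −F/λ = −3.83/(-1.7496) = 2.2 °C.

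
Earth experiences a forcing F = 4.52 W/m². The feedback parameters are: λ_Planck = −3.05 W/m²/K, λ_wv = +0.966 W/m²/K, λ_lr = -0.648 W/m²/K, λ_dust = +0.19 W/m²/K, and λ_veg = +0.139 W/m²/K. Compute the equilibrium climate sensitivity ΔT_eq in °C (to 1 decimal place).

Net feedback parameter λ = (−3.05) + (+0.966) + (-0.648) + (+0.19) + (+0.139) = -2.403 W/m²/K.
ΔT = −F/λ = −4.52/(-2.403) = 1.9 °C.

1.9 °C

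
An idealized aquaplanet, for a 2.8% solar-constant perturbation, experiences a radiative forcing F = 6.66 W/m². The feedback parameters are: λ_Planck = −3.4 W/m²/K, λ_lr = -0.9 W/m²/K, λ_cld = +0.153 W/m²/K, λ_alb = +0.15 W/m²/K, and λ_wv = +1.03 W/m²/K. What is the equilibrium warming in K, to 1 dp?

2.2 K

Net feedback parameter λ = (−3.4) + (-0.9) + (+0.153) + (+0.15) + (+1.03) = -2.967 W/m²/K.
ΔT = −F/λ = −6.66/(-2.967) = 2.2 K.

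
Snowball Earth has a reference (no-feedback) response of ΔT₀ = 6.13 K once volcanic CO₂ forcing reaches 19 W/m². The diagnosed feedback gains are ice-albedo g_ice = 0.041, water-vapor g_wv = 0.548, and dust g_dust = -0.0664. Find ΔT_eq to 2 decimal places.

12.84 K

Total gain g = 0.041 + 0.548 − 0.0664 = 0.5226.
Amplification A = 1/(1 − 0.5226) = 2.095.
ΔT = 6.13 × 2.095 = 12.84 K.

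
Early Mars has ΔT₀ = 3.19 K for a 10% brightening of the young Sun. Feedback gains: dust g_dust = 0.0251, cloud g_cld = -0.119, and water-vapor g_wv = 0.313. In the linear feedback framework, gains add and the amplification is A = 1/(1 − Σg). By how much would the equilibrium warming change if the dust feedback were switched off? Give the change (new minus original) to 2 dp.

Original: g = 0.2191, ΔT = 3.19/(1−0.2191) = 4.0850 K.
Without dust: g' = 0.194, ΔT' = 3.19/(1−0.194) = 3.9578 K.
Change = 3.9578 − 4.0850 = -0.13 K.

-0.13 K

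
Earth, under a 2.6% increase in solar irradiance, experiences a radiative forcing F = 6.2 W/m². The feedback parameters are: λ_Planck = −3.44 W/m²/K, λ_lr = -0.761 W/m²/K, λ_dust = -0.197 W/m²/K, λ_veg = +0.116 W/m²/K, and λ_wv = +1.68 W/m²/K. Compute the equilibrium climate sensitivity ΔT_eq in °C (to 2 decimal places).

2.38 °C

Net feedback parameter λ = (−3.44) + (-0.761) + (-0.197) + (+0.116) + (+1.68) = -2.602 W/m²/K.
ΔT = −F/λ = −6.2/(-2.602) = 2.38 °C.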